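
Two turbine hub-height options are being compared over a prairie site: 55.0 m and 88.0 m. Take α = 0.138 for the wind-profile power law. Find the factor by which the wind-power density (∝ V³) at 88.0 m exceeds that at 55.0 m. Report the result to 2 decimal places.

Speed ratio: V_B/V_A = (z_B/z_A)^α = (88.0/55.0)^0.138 = (1.6000)^0.138 = 1.06701
Power-density ratio: P_B/P_A = (V_B/V_A)³ = (1.06701)³ = 1.21480

1.21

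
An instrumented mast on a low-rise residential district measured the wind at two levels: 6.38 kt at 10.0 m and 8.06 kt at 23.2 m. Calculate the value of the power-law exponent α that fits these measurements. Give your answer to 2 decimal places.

Power law: V₂/V₁ = (z₂/z₁)^α ⇒ α = ln(V₂/V₁) / ln(z₂/z₁)
α = ln(8.06/6.38) / ln(23.2/10.0) = ln(1.2633) / ln(2.3200)
  = 0.23375 / 0.84157 = 0.27775

α ≈ 0.28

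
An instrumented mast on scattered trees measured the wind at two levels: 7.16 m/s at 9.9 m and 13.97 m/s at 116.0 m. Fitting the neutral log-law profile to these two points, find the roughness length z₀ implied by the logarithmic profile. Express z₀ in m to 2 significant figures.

z₀ ≈ 0.74 m

Log law: V(z) ∝ ln(z/z₀). With r = V₁/V₂ = 7.16/13.97 = 0.51253,
r · ln(z₂/z₀) = ln(z₁/z₀) ⇒ ln z₀ = (ln z₁ − r·ln z₂)/(1 − r)
ln z₀ = (2.29253 − 0.51253×4.75359) / 0.48747 = -0.2950
z₀ = exp(-0.2950) = 0.7445 m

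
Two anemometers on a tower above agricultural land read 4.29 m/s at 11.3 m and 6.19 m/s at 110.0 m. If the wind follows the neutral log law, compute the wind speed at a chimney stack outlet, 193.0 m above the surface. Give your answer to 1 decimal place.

Log law: V ∝ ln(z/z₀). From the pair, with r = V₁/V₂ = 0.69305,
ln z₀ = (ln z₁ − r·ln z₂)/(1 − r) = (2.4248 − 0.69305×4.7005)/0.30695 = -2.7134 → z₀ = 0.06631 m
V₃ = V₁ · ln(z₃/z₀)/ln(z₁/z₀) = 4.29 × 7.9761/5.1382 = 6.6594 m/s

6.7 m/s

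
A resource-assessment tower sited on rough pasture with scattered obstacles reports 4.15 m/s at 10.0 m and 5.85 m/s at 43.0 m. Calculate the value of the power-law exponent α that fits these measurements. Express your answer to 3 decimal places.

α ≈ 0.235

Power law: V₂/V₁ = (z₂/z₁)^α ⇒ α = ln(V₂/V₁) / ln(z₂/z₁)
α = ln(5.85/4.15) / ln(43.0/10.0) = ln(1.4096) / ln(4.3000)
  = 0.34333 / 1.45862 = 0.23538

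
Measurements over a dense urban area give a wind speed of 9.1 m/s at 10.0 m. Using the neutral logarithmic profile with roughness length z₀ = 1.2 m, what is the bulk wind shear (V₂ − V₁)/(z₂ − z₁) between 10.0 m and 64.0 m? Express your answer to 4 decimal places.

0.1475 m/s/m

Log law: V₂ = V₁ · ln(z₂/z₀)/ln(z₁/z₀) = 9.1 × 3.9766/2.1203 = 17.0671 m/s
ΔV/Δz = (17.0671 − 9.1)/(64.0 − 10.0) = 7.9671/54.0000 = 0.14754 m/s/m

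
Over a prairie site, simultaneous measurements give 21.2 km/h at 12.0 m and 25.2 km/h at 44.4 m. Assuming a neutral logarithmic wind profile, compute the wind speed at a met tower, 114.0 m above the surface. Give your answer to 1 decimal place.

Log law: V ∝ ln(z/z₀). From the pair, with r = V₁/V₂ = 0.84127,
ln z₀ = (ln z₁ − r·ln z₂)/(1 − r) = (2.4849 − 0.84127×3.7932)/0.15873 = -4.4493 → z₀ = 0.01169 m
V₃ = V₁ · ln(z₃/z₀)/ln(z₁/z₀) = 21.2 × 9.1855/6.9342 = 28.0829 km/h

28.1 km/h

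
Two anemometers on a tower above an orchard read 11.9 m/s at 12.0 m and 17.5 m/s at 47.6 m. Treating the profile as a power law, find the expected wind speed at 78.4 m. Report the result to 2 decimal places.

20.12 m/s

First find α: α = ln(V₂/V₁)/ln(z₂/z₁) = ln(17.5/11.9)/ln(47.6/12.0) = 0.38566/1.37793 = 0.2799
Extrapolate from 47.6 m to 78.4 m: V₃ = 17.5 × (78.4/47.6)^0.2799 = 17.5 × 1.1499 = 20.1230 m/s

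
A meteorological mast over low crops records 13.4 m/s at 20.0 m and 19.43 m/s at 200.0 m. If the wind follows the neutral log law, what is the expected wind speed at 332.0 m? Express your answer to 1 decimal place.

Log law: V ∝ ln(z/z₀). From the pair, with r = V₁/V₂ = 0.68966,
ln z₀ = (ln z₁ − r·ln z₂)/(1 − r) = (2.9957 − 0.68966×5.2983)/0.31034 = -2.1211 → z₀ = 0.1199 m
V₃ = V₁ · ln(z₃/z₀)/ln(z₁/z₀) = 13.4 × 7.9263/5.1169 = 20.7573 m/s

20.8 m/s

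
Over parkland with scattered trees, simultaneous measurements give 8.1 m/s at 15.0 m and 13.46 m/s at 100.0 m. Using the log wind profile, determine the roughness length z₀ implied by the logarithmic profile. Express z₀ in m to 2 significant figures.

Log law: V(z) ∝ ln(z/z₀). With r = V₁/V₂ = 8.1/13.46 = 0.60178,
r · ln(z₂/z₀) = ln(z₁/z₀) ⇒ ln z₀ = (ln z₁ − r·ln z₂)/(1 − r)
ln z₀ = (2.70805 − 0.60178×4.60517) / 0.39822 = -0.1589
z₀ = exp(-0.1589) = 0.8531 m

z₀ ≈ 0.85 m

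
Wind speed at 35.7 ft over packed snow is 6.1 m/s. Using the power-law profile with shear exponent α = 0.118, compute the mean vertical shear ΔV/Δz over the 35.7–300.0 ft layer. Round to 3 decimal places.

0.007 m/s/ft

Power law: V₂ = V₁ · (z₂/z₁)^α = 6.1 × (8.4034)^0.118 = 7.8418 m/s
ΔV/Δz = (7.8418 − 6.1)/(300.0 − 35.7) = 1.7418/264.3000 = 0.00659 m/s/ft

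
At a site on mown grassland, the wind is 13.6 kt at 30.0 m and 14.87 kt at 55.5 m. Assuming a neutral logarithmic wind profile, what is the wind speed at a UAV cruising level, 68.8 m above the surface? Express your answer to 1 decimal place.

15.3 kt

Log law: V ∝ ln(z/z₀). From the pair, with r = V₁/V₂ = 0.91459,
ln z₀ = (ln z₁ − r·ln z₂)/(1 − r) = (3.4012 − 0.91459×4.0164)/0.08541 = -3.1866 → z₀ = 0.04131 m
V₃ = V₁ · ln(z₃/z₀)/ln(z₁/z₀) = 13.6 × 7.4178/6.5878 = 15.3135 kt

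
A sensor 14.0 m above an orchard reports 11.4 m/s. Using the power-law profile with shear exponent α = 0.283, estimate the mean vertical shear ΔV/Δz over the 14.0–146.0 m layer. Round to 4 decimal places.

0.0813 m/s/m

Power law: V₂ = V₁ · (z₂/z₁)^α = 11.4 × (10.4286)^0.283 = 22.1341 m/s
ΔV/Δz = (22.1341 − 11.4)/(146.0 − 14.0) = 10.7341/132.0000 = 0.08132 m/s/m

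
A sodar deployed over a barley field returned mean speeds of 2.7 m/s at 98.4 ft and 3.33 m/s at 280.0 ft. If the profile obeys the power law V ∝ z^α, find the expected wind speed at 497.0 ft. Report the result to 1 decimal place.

First find α: α = ln(V₂/V₁)/ln(z₂/z₁) = ln(3.33/2.7)/ln(280.0/98.4) = 0.20972/1.04575 = 0.2005
Extrapolate from 280.0 ft to 497.0 ft: V₃ = 3.33 × (497.0/280.0)^0.2005 = 3.33 × 1.1220 = 3.7361 m/s

3.7 m/s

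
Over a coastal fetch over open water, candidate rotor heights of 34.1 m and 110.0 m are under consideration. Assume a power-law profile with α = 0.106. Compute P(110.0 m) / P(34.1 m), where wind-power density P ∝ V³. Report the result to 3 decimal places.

1.451

Speed ratio: V_B/V_A = (z_B/z_A)^α = (110.0/34.1)^0.106 = (3.2258)^0.106 = 1.13218
Power-density ratio: P_B/P_A = (V_B/V_A)³ = (1.13218)³ = 1.45127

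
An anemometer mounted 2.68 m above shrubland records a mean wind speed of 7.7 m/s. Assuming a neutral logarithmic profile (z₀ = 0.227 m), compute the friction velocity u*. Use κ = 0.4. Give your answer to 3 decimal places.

Log law: V(z) = (u*/κ) · ln(z/z₀) ⇒ u* = κ · V / ln(z/z₀)
u* = 0.4 × 7.7 / ln(2.68/0.227) = 0.4 × 7.7 / 2.4686
   = 3.0800 / 2.4686 = 1.2477 m/s

u* ≈ 1.248 m/s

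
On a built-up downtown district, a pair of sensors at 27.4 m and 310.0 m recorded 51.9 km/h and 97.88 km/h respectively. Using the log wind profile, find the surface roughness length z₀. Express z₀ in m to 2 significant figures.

z₀ ≈ 1.8 m

Log law: V(z) ∝ ln(z/z₀). With r = V₁/V₂ = 51.9/97.88 = 0.53024,
r · ln(z₂/z₀) = ln(z₁/z₀) ⇒ ln z₀ = (ln z₁ − r·ln z₂)/(1 − r)
ln z₀ = (3.31054 − 0.53024×5.73657) / 0.46976 = 0.5722
z₀ = exp(0.5722) = 1.772 m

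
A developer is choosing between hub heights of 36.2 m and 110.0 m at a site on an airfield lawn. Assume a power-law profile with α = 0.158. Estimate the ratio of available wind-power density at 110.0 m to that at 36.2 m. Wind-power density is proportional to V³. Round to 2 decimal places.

1.69

Speed ratio: V_B/V_A = (z_B/z_A)^α = (110.0/36.2)^0.158 = (3.0387)^0.158 = 1.19197
Power-density ratio: P_B/P_A = (V_B/V_A)³ = (1.19197)³ = 1.69353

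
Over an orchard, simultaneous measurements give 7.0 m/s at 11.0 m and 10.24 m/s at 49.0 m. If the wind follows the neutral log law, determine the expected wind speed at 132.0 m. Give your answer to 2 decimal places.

12.39 m/s

Log law: V ∝ ln(z/z₀). From the pair, with r = V₁/V₂ = 0.68359,
ln z₀ = (ln z₁ − r·ln z₂)/(1 − r) = (2.3979 − 0.68359×3.8918)/0.31641 = -0.8297 → z₀ = 0.4362 m
V₃ = V₁ · ln(z₃/z₀)/ln(z₁/z₀) = 7.0 × 5.7125/3.2276 = 12.3892 m/s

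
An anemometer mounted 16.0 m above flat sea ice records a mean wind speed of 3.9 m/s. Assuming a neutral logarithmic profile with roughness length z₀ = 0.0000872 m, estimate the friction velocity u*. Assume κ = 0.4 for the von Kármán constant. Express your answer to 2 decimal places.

Log law: V(z) = (u*/κ) · ln(z/z₀) ⇒ u* = κ · V / ln(z/z₀)
u* = 0.4 × 3.9 / ln(16.0/0.0000872) = 0.4 × 3.9 / 12.1199
   = 1.5600 / 12.1199 = 0.1287 m/s

u* ≈ 0.13 m/s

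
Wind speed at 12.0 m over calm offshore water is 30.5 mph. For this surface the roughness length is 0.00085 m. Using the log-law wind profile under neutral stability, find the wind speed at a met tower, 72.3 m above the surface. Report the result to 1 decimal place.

36.2 mph

Log law: V(z) ∝ ln(z/z₀), so V₂/V₁ = ln(z₂/z₀) / ln(z₁/z₀).
ln(72.3/0.00085) = 11.3511, ln(12.0/0.00085) = 9.5552
V₂ = 30.5 × 11.3511/9.5552 = 30.5 × 1.1880 = 36.2325 mph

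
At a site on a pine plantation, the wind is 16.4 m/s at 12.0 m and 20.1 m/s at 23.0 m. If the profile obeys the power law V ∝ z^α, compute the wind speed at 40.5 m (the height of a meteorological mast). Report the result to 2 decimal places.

First find α: α = ln(V₂/V₁)/ln(z₂/z₁) = ln(20.1/16.4)/ln(23.0/12.0) = 0.20344/0.65059 = 0.3127
Extrapolate from 23.0 m to 40.5 m: V₃ = 20.1 × (40.5/23.0)^0.3127 = 20.1 × 1.1935 = 23.9903 m/s

23.99 m/s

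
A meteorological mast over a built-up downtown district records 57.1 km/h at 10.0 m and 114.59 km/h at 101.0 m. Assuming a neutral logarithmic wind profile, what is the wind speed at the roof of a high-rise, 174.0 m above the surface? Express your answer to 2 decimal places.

128.11 km/h

Log law: V ∝ ln(z/z₀). From the pair, with r = V₁/V₂ = 0.49830,
ln z₀ = (ln z₁ − r·ln z₂)/(1 − r) = (2.3026 − 0.49830×4.6151)/0.50170 = 0.0057 → z₀ = 1.006 m
V₃ = V₁ · ln(z₃/z₀)/ln(z₁/z₀) = 57.1 × 5.1533/2.2968 = 128.1123 km/h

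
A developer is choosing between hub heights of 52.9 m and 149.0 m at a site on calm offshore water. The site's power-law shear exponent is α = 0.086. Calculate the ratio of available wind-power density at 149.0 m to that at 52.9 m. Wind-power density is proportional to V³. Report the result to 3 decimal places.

1.306

Speed ratio: V_B/V_A = (z_B/z_A)^α = (149.0/52.9)^0.086 = (2.8166)^0.086 = 1.09314
Power-density ratio: P_B/P_A = (V_B/V_A)³ = (1.09314)³ = 1.30626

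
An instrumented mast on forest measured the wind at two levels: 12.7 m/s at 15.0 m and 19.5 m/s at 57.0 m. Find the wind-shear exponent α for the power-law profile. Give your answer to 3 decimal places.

α ≈ 0.321

Power law: V₂/V₁ = (z₂/z₁)^α ⇒ α = ln(V₂/V₁) / ln(z₂/z₁)
α = ln(19.5/12.7) / ln(57.0/15.0) = ln(1.5354) / ln(3.8000)
  = 0.42881 / 1.33500 = 0.32121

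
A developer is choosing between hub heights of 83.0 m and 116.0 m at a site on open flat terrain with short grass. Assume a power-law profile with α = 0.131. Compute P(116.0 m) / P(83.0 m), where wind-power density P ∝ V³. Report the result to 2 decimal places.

Speed ratio: V_B/V_A = (z_B/z_A)^α = (116.0/83.0)^0.131 = (1.3976)^0.131 = 1.04483
Power-density ratio: P_B/P_A = (V_B/V_A)³ = (1.04483)³ = 1.14060

1.14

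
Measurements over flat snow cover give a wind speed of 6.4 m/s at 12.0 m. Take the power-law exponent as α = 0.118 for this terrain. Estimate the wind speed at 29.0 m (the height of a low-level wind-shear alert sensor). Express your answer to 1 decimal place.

Power-law profile: V₂ = V₁ · (z₂/z₁)^α
V₂ = 6.4 × (29.0/12.0)^0.118 = 6.4 × (2.4167)^0.118
    = 6.4 × 1.1097 = 7.1023 m/s

7.1 m/s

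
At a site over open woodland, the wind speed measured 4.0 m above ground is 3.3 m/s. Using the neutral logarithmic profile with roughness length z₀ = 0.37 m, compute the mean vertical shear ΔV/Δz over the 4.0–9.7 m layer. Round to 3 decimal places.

0.215 m/s/m

Log law: V₂ = V₁ · ln(z₂/z₀)/ln(z₁/z₀) = 3.3 × 3.2664/2.3805 = 4.5280 m/s
ΔV/Δz = (4.5280 − 3.3)/(9.7 − 4.0) = 1.2280/5.7000 = 0.21543 m/s/m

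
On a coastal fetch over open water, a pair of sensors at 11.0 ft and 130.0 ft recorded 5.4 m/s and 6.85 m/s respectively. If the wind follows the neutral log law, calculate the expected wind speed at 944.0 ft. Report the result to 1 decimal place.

8.0 m/s

Log law: V ∝ ln(z/z₀). From the pair, with r = V₁/V₂ = 0.78832,
ln z₀ = (ln z₁ − r·ln z₂)/(1 − r) = (2.3979 − 0.78832×4.8675)/0.21168 = -6.7994 → z₀ = 0.001114 ft
V₃ = V₁ · ln(z₃/z₀)/ln(z₁/z₀) = 5.4 × 13.6495/9.1973 = 8.0140 m/s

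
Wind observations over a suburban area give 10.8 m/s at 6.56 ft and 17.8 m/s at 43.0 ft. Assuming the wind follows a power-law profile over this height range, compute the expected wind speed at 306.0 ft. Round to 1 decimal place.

30.0 m/s

First find α: α = ln(V₂/V₁)/ln(z₂/z₁) = ln(17.8/10.8)/ln(43.0/6.56) = 0.49965/1.88021 = 0.2657
Extrapolate from 43.0 ft to 306.0 ft: V₃ = 17.8 × (306.0/43.0)^0.2657 = 17.8 × 1.6845 = 29.9847 m/s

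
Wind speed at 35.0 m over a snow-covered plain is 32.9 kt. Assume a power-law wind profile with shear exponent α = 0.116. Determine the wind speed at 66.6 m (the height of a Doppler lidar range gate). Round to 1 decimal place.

Power-law profile: V₂ = V₁ · (z₂/z₁)^α
V₂ = 32.9 × (66.6/35.0)^0.116 = 32.9 × (1.9029)^0.116
    = 32.9 × 1.0775 = 35.4492 kt

35.4 kt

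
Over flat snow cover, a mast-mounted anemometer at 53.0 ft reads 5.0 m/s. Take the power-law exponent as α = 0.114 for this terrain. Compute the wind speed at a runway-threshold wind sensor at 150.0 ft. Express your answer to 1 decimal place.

5.6 m/s

Power-law profile: V₂ = V₁ · (z₂/z₁)^α
V₂ = 5.0 × (150.0/53.0)^0.114 = 5.0 × (2.8302)^0.114
    = 5.0 × 1.1259 = 5.6296 m/s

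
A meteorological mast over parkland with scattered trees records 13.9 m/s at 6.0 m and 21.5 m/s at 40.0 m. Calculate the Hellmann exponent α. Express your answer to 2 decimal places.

Power law: V₂/V₁ = (z₂/z₁)^α ⇒ α = ln(V₂/V₁) / ln(z₂/z₁)
α = ln(21.5/13.9) / ln(40.0/6.0) = ln(1.5468) / ln(6.6667)
  = 0.43616 / 1.89712 = 0.22991

α ≈ 0.23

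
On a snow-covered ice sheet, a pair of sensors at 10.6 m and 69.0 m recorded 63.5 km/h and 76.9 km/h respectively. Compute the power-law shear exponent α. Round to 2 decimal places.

α ≈ 0.10

Power law: V₂/V₁ = (z₂/z₁)^α ⇒ α = ln(V₂/V₁) / ln(z₂/z₁)
α = ln(76.9/63.5) / ln(69.0/10.6) = ln(1.2110) / ln(6.5094)
  = 0.19147 / 1.87325 = 0.10221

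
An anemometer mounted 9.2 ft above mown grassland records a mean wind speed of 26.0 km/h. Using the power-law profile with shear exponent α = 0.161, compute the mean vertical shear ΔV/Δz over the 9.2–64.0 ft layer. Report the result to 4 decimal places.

Power law: V₂ = V₁ · (z₂/z₁)^α = 26.0 × (6.9565)^0.161 = 35.5303 km/h
ΔV/Δz = (35.5303 − 26.0)/(64.0 − 9.2) = 9.5303/54.8000 = 0.17391 km/h/ft

0.1739 km/h/ft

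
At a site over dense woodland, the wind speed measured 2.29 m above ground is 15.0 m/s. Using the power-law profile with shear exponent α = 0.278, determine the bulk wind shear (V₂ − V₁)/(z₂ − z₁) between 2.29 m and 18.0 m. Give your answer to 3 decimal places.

Power law: V₂ = V₁ · (z₂/z₁)^α = 15.0 × (7.8603)^0.278 = 26.6086 m/s
ΔV/Δz = (26.6086 − 15.0)/(18.0 − 2.29) = 11.6086/15.7100 = 0.73893 m/s/m

0.739 m/s/m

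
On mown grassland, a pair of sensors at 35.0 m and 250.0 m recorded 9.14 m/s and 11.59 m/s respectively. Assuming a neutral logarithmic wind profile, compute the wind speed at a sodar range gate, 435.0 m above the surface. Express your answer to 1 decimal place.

12.3 m/s

Log law: V ∝ ln(z/z₀). From the pair, with r = V₁/V₂ = 0.78861,
ln z₀ = (ln z₁ − r·ln z₂)/(1 − r) = (3.5553 − 0.78861×5.5215)/0.21139 = -3.7795 → z₀ = 0.02284 m
V₃ = V₁ · ln(z₃/z₀)/ln(z₁/z₀) = 9.14 × 9.8548/7.3348 = 12.2802 m/s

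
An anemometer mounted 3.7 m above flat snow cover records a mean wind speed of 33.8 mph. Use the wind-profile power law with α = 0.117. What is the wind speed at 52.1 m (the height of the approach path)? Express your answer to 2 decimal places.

46.06 mph

Power-law profile: V₂ = V₁ · (z₂/z₁)^α
V₂ = 33.8 × (52.1/3.7)^0.117 = 33.8 × (14.0811)^0.117
    = 33.8 × 1.3627 = 46.0582 mph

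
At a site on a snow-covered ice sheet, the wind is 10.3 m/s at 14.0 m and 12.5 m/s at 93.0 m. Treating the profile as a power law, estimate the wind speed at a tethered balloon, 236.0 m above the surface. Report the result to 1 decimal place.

13.7 m/s

First find α: α = ln(V₂/V₁)/ln(z₂/z₁) = ln(12.5/10.3)/ln(93.0/14.0) = 0.19358/1.89354 = 0.1022
Extrapolate from 93.0 m to 236.0 m: V₃ = 12.5 × (236.0/93.0)^0.1022 = 12.5 × 1.0999 = 13.7485 m/s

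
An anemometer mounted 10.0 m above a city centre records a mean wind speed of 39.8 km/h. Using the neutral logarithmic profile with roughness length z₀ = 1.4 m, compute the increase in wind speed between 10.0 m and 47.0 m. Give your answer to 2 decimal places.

31.33 km/h

Log law: V₂ = V₁ · ln(z₂/z₀)/ln(z₁/z₀) = 39.8 × 3.5137/1.9661 = 71.1273 km/h
ΔV = 71.1273 − 39.8 = 31.3273 km/h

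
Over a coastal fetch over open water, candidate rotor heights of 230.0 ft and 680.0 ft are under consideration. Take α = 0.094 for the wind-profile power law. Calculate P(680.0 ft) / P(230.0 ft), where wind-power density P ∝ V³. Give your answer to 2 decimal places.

1.36

Speed ratio: V_B/V_A = (z_B/z_A)^α = (680.0/230.0)^0.094 = (2.9565)^0.094 = 1.10727
Power-density ratio: P_B/P_A = (V_B/V_A)³ = (1.10727)³ = 1.35756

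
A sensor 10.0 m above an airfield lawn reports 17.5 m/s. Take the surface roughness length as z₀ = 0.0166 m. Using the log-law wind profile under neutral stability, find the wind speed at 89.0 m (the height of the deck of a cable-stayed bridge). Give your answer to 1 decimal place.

Log law: V(z) ∝ ln(z/z₀), so V₂/V₁ = ln(z₂/z₀) / ln(z₁/z₀).
ln(89.0/0.0166) = 8.5870, ln(10.0/0.0166) = 6.4009
V₂ = 17.5 × 8.5870/6.4009 = 17.5 × 1.3415 = 23.4766 m/s

23.5 m/s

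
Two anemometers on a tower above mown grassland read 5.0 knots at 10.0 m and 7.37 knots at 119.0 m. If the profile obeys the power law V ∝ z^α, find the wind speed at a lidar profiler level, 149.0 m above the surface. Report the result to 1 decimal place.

First find α: α = ln(V₂/V₁)/ln(z₂/z₁) = ln(7.37/5.0)/ln(119.0/10.0) = 0.38798/2.47654 = 0.1567
Extrapolate from 119.0 m to 149.0 m: V₃ = 7.37 × (149.0/119.0)^0.1567 = 7.37 × 1.0358 = 7.6342 knots

7.6 knots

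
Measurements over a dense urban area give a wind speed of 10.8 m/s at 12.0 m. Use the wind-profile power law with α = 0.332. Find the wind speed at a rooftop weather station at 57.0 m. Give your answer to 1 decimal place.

18.1 m/s

Power-law profile: V₂ = V₁ · (z₂/z₁)^α
V₂ = 10.8 × (57.0/12.0)^0.332 = 10.8 × (4.7500)^0.332
    = 10.8 × 1.6775 = 18.1170 m/s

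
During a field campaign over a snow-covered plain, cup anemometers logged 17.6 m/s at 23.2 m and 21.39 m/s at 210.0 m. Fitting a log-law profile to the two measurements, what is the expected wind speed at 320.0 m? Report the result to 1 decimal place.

22.1 m/s

Log law: V ∝ ln(z/z₀). From the pair, with r = V₁/V₂ = 0.82281,
ln z₀ = (ln z₁ − r·ln z₂)/(1 − r) = (3.1442 − 0.82281×5.3471)/0.17719 = -7.0859 → z₀ = 0.0008368 m
V₃ = V₁ · ln(z₃/z₀)/ln(z₁/z₀) = 17.6 × 12.8543/10.2301 = 22.1147 m/s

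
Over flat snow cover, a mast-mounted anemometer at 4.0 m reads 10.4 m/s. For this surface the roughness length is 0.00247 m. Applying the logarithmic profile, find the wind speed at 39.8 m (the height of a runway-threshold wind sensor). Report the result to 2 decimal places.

Log law: V(z) ∝ ln(z/z₀), so V₂/V₁ = ln(z₂/z₀) / ln(z₁/z₀).
ln(39.8/0.00247) = 9.6874, ln(4.0/0.00247) = 7.3898
V₂ = 10.4 × 9.6874/7.3898 = 10.4 × 1.3109 = 13.6335 m/s

13.63 m/s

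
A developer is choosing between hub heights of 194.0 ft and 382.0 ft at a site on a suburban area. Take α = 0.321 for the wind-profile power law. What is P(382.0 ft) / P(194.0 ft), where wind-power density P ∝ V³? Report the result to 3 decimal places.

1.920

Speed ratio: V_B/V_A = (z_B/z_A)^α = (382.0/194.0)^0.321 = (1.9691)^0.321 = 1.24296
Power-density ratio: P_B/P_A = (V_B/V_A)³ = (1.24296)³ = 1.92032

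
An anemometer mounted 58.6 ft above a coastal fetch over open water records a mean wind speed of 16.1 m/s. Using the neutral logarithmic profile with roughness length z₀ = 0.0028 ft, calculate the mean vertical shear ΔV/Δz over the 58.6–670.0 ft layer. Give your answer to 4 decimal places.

Log law: V₂ = V₁ · ln(z₂/z₀)/ln(z₁/z₀) = 16.1 × 12.3854/9.9489 = 20.0430 m/s
ΔV/Δz = (20.0430 − 16.1)/(670.0 − 58.6) = 3.9430/611.4000 = 0.00645 m/s/ft

0.0064 m/s/ft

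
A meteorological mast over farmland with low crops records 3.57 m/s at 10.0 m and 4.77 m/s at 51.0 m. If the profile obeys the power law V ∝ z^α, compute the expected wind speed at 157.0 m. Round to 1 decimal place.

5.8 m/s

First find α: α = ln(V₂/V₁)/ln(z₂/z₁) = ln(4.77/3.57)/ln(51.0/10.0) = 0.28978/1.62924 = 0.1779
Extrapolate from 51.0 m to 157.0 m: V₃ = 4.77 × (157.0/51.0)^0.1779 = 4.77 × 1.2214 = 5.8260 m/s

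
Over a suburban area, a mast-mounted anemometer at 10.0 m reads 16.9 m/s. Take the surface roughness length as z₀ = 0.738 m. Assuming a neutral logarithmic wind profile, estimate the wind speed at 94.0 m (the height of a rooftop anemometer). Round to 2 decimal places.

31.43 m/s

Log law: V(z) ∝ ln(z/z₀), so V₂/V₁ = ln(z₂/z₀) / ln(z₁/z₀).
ln(94.0/0.738) = 4.8471, ln(10.0/0.738) = 2.6064
V₂ = 16.9 × 4.8471/2.6064 = 16.9 × 1.8597 = 31.4289 m/s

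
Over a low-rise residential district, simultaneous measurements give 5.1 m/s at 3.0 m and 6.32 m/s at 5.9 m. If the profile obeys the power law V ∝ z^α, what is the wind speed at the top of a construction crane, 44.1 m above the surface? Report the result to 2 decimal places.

First find α: α = ln(V₂/V₁)/ln(z₂/z₁) = ln(6.32/5.1)/ln(5.9/3.0) = 0.21448/0.67634 = 0.3171
Extrapolate from 5.9 m to 44.1 m: V₃ = 6.32 × (44.1/5.9)^0.3171 = 6.32 × 1.8925 = 11.9604 m/s

11.96 m/s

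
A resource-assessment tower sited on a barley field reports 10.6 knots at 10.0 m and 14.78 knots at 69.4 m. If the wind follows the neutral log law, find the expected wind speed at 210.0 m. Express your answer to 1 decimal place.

17.2 knots

Log law: V ∝ ln(z/z₀). From the pair, with r = V₁/V₂ = 0.71719,
ln z₀ = (ln z₁ − r·ln z₂)/(1 − r) = (2.3026 − 0.71719×4.2399)/0.28281 = -2.6102 → z₀ = 0.07352 m
V₃ = V₁ · ln(z₃/z₀)/ln(z₁/z₀) = 10.6 × 7.9573/4.9128 = 17.1690 knots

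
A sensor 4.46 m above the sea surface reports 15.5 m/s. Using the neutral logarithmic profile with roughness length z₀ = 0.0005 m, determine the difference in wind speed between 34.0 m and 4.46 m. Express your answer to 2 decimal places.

Log law: V₂ = V₁ · ln(z₂/z₀)/ln(z₁/z₀) = 15.5 × 11.1273/9.0961 = 18.9613 m/s
ΔV = 18.9613 − 15.5 = 3.4613 m/s

3.46 m/s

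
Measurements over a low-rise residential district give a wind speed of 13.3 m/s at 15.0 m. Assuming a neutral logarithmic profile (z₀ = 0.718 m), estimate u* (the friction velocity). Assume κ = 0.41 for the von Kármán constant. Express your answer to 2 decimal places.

u* ≈ 1.79 m/s

Log law: V(z) = (u*/κ) · ln(z/z₀) ⇒ u* = κ · V / ln(z/z₀)
u* = 0.41 × 13.3 / ln(15.0/0.718) = 0.41 × 13.3 / 3.0393
   = 5.4530 / 3.0393 = 1.7941 m/s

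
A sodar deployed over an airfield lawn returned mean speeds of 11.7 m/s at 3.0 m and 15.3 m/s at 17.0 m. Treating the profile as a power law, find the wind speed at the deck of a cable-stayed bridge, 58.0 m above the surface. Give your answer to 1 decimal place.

First find α: α = ln(V₂/V₁)/ln(z₂/z₁) = ln(15.3/11.7)/ln(17.0/3.0) = 0.26826/1.73460 = 0.1547
Extrapolate from 17.0 m to 58.0 m: V₃ = 15.3 × (58.0/17.0)^0.1547 = 15.3 × 1.2090 = 18.4978 m/s

18.5 m/s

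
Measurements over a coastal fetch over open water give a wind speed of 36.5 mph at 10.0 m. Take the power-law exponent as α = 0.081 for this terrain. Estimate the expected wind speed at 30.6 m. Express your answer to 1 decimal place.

40.0 mph

Power-law profile: V₂ = V₁ · (z₂/z₁)^α
V₂ = 36.5 × (30.6/10.0)^0.081 = 36.5 × (3.0600)^0.081
    = 36.5 × 1.0948 = 39.9610 mph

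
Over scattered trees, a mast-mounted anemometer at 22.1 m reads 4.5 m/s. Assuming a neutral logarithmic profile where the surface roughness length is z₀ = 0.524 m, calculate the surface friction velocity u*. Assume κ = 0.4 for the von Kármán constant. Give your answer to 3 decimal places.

Log law: V(z) = (u*/κ) · ln(z/z₀) ⇒ u* = κ · V / ln(z/z₀)
u* = 0.4 × 4.5 / ln(22.1/0.524) = 0.4 × 4.5 / 3.7418
   = 1.8000 / 3.7418 = 0.4810 m/s

u* ≈ 0.481 m/s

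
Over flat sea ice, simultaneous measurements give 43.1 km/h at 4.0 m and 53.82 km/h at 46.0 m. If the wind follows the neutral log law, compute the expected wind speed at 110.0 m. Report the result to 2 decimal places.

57.65 km/h

Log law: V ∝ ln(z/z₀). From the pair, with r = V₁/V₂ = 0.80082,
ln z₀ = (ln z₁ − r·ln z₂)/(1 − r) = (1.3863 − 0.80082×3.8286)/0.19918 = -8.4332 → z₀ = 0.0002175 m
V₃ = V₁ · ln(z₃/z₀)/ln(z₁/z₀) = 43.1 × 13.1337/9.8195 = 57.6467 km/h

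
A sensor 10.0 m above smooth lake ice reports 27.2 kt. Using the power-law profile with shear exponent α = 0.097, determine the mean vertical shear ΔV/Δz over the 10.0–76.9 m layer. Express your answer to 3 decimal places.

Power law: V₂ = V₁ · (z₂/z₁)^α = 27.2 × (7.6900)^0.097 = 33.1515 kt
ΔV/Δz = (33.1515 − 27.2)/(76.9 − 10.0) = 5.9515/66.9000 = 0.08896 kt/m

0.089 kt/m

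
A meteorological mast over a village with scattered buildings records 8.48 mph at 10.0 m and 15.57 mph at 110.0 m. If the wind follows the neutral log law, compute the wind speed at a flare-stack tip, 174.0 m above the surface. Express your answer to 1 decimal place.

Log law: V ∝ ln(z/z₀). From the pair, with r = V₁/V₂ = 0.54464,
ln z₀ = (ln z₁ − r·ln z₂)/(1 − r) = (2.3026 − 0.54464×4.7005)/0.45536 = -0.5654 → z₀ = 0.5681 m
V₃ = V₁ · ln(z₃/z₀)/ln(z₁/z₀) = 8.48 × 5.7245/2.8680 = 16.9259 mph

16.9 mph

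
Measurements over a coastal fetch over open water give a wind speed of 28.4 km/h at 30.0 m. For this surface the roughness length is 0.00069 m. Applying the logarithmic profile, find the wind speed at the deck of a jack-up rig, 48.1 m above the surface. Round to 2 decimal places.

29.66 km/h

Log law: V(z) ∝ ln(z/z₀), so V₂/V₁ = ln(z₂/z₀) / ln(z₁/z₀).
ln(48.1/0.00069) = 11.1521, ln(30.0/0.00069) = 10.6800
V₂ = 28.4 × 11.1521/10.6800 = 28.4 × 1.0442 = 29.6554 km/h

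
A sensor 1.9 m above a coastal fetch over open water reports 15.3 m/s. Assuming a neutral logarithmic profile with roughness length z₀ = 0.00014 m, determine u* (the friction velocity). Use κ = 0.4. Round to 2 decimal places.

u* ≈ 0.64 m/s

Log law: V(z) = (u*/κ) · ln(z/z₀) ⇒ u* = κ · V / ln(z/z₀)
u* = 0.4 × 15.3 / ln(1.9/0.00014) = 0.4 × 15.3 / 9.5157
   = 6.1200 / 9.5157 = 0.6431 m/s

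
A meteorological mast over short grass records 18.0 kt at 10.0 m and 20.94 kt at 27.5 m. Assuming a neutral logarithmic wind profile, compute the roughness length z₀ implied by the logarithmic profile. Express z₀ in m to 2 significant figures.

Log law: V(z) ∝ ln(z/z₀). With r = V₁/V₂ = 18.0/20.94 = 0.85960,
r · ln(z₂/z₀) = ln(z₁/z₀) ⇒ ln z₀ = (ln z₁ − r·ln z₂)/(1 − r)
ln z₀ = (2.30259 − 0.85960×3.31419) / 0.14040 = -3.8909
z₀ = exp(-3.8909) = 0.02043 m

z₀ ≈ 0.020 m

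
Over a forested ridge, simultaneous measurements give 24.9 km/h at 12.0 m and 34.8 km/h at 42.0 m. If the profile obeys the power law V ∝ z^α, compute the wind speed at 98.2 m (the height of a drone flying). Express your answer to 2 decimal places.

First find α: α = ln(V₂/V₁)/ln(z₂/z₁) = ln(34.8/24.9)/ln(42.0/12.0) = 0.33475/1.25276 = 0.2672
Extrapolate from 42.0 m to 98.2 m: V₃ = 34.8 × (98.2/42.0)^0.2672 = 34.8 × 1.2548 = 43.6659 km/h

43.67 km/h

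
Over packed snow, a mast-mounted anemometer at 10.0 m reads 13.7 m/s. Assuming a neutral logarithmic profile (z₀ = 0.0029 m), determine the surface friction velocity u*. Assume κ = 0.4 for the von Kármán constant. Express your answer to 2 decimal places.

Log law: V(z) = (u*/κ) · ln(z/z₀) ⇒ u* = κ · V / ln(z/z₀)
u* = 0.4 × 13.7 / ln(10.0/0.0029) = 0.4 × 13.7 / 8.1456
   = 5.4800 / 8.1456 = 0.6728 m/s

u* ≈ 0.67 m/s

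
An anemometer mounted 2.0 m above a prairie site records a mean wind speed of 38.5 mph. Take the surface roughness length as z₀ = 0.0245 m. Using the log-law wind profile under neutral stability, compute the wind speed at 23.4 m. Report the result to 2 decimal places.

Log law: V(z) ∝ ln(z/z₀), so V₂/V₁ = ln(z₂/z₀) / ln(z₁/z₀).
ln(23.4/0.0245) = 6.8618, ln(2.0/0.0245) = 4.4022
V₂ = 38.5 × 6.8618/4.4022 = 38.5 × 1.5587 = 60.0105 mph

60.01 mph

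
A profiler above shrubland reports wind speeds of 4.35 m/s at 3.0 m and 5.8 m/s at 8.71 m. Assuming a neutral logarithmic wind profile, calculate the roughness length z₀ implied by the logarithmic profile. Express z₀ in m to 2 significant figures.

Log law: V(z) ∝ ln(z/z₀). With r = V₁/V₂ = 4.35/5.8 = 0.75000,
r · ln(z₂/z₀) = ln(z₁/z₀) ⇒ ln z₀ = (ln z₁ − r·ln z₂)/(1 − r)
ln z₀ = (1.09861 − 0.75000×2.16447) / 0.25000 = -2.0990
z₀ = exp(-2.0990) = 0.1226 m

z₀ ≈ 0.12 m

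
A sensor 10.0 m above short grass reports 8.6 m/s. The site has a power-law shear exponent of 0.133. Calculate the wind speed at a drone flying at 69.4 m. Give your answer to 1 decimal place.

11.1 m/s

Power-law profile: V₂ = V₁ · (z₂/z₁)^α
V₂ = 8.6 × (69.4/10.0)^0.133 = 8.6 × (6.9400)^0.133
    = 8.6 × 1.2939 = 11.1275 m/s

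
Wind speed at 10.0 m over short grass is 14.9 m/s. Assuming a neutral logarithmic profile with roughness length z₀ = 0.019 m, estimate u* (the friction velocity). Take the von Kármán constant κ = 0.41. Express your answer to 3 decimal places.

u* ≈ 0.975 m/s

Log law: V(z) = (u*/κ) · ln(z/z₀) ⇒ u* = κ · V / ln(z/z₀)
u* = 0.41 × 14.9 / ln(10.0/0.019) = 0.41 × 14.9 / 6.2659
   = 6.1090 / 6.2659 = 0.9750 m/s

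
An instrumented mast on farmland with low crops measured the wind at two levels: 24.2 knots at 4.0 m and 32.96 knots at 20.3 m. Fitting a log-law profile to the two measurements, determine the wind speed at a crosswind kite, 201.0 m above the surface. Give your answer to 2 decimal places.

45.32 knots

Log law: V ∝ ln(z/z₀). From the pair, with r = V₁/V₂ = 0.73422,
ln z₀ = (ln z₁ − r·ln z₂)/(1 − r) = (1.3863 − 0.73422×3.0106)/0.26578 = -3.1010 → z₀ = 0.04500 m
V₃ = V₁ · ln(z₃/z₀)/ln(z₁/z₀) = 24.2 × 8.4043/4.4873 = 45.3245 knots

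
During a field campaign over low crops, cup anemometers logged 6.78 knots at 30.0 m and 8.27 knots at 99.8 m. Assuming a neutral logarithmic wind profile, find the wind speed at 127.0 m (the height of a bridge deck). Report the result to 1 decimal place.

Log law: V ∝ ln(z/z₀). From the pair, with r = V₁/V₂ = 0.81983,
ln z₀ = (ln z₁ − r·ln z₂)/(1 − r) = (3.4012 − 0.81983×4.6032)/0.18017 = -2.0682 → z₀ = 0.1264 m
V₃ = V₁ · ln(z₃/z₀)/ln(z₁/z₀) = 6.78 × 6.9124/5.4694 = 8.5688 knots

8.6 knots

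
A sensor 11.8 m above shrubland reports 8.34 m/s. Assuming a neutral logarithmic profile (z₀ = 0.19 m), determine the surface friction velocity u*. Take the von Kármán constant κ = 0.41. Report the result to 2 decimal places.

Log law: V(z) = (u*/κ) · ln(z/z₀) ⇒ u* = κ · V / ln(z/z₀)
u* = 0.41 × 8.34 / ln(11.8/0.19) = 0.41 × 8.34 / 4.1288
   = 3.4194 / 4.1288 = 0.8282 m/s

u* ≈ 0.83 m/s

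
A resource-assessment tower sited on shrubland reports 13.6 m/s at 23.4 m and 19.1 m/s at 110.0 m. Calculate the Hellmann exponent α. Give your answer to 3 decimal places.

Power law: V₂/V₁ = (z₂/z₁)^α ⇒ α = ln(V₂/V₁) / ln(z₂/z₁)
α = ln(19.1/13.6) / ln(110.0/23.4) = ln(1.4044) / ln(4.7009)
  = 0.33962 / 1.54774 = 0.21943

α ≈ 0.219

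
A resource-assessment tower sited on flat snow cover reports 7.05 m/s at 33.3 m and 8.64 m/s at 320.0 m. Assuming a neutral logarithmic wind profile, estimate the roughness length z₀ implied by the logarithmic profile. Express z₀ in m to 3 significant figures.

z₀ ≈ 0.00146 m

Log law: V(z) ∝ ln(z/z₀). With r = V₁/V₂ = 7.05/8.64 = 0.81597,
r · ln(z₂/z₀) = ln(z₁/z₀) ⇒ ln z₀ = (ln z₁ − r·ln z₂)/(1 − r)
ln z₀ = (3.50556 − 0.81597×5.76832) / 0.18403 = -6.5275
z₀ = exp(-6.5275) = 0.001463 m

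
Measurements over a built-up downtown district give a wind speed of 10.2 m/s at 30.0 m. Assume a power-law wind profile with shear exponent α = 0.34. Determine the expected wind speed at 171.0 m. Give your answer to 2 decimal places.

Power-law profile: V₂ = V₁ · (z₂/z₁)^α
V₂ = 10.2 × (171.0/30.0)^0.34 = 10.2 × (5.7000)^0.34
    = 10.2 × 1.8072 = 18.4331 m/s

18.43 m/s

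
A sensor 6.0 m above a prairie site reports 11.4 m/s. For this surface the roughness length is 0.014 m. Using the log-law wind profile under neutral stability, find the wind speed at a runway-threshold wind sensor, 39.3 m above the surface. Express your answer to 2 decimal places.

14.94 m/s

Log law: V(z) ∝ ln(z/z₀), so V₂/V₁ = ln(z₂/z₀) / ln(z₁/z₀).
ln(39.3/0.014) = 7.9399, ln(6.0/0.014) = 6.0605
V₂ = 11.4 × 7.9399/6.0605 = 11.4 × 1.3101 = 14.9354 m/s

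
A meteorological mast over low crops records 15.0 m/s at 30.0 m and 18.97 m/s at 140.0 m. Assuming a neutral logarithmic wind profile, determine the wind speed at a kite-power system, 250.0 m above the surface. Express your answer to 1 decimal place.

Log law: V ∝ ln(z/z₀). From the pair, with r = V₁/V₂ = 0.79072,
ln z₀ = (ln z₁ − r·ln z₂)/(1 − r) = (3.4012 − 0.79072×4.9416)/0.20928 = -2.4191 → z₀ = 0.08900 m
V₃ = V₁ · ln(z₃/z₀)/ln(z₁/z₀) = 15.0 × 7.9406/5.8203 = 20.4643 m/s

20.5 m/s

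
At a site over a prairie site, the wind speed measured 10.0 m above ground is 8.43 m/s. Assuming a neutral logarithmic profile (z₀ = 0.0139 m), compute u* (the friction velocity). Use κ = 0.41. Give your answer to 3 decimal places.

u* ≈ 0.525 m/s

Log law: V(z) = (u*/κ) · ln(z/z₀) ⇒ u* = κ · V / ln(z/z₀)
u* = 0.41 × 8.43 / ln(10.0/0.0139) = 0.41 × 8.43 / 6.5785
   = 3.4563 / 6.5785 = 0.5254 m/s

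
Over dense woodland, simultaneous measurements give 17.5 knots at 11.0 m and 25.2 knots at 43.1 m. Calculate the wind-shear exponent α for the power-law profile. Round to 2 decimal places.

Power law: V₂/V₁ = (z₂/z₁)^α ⇒ α = ln(V₂/V₁) / ln(z₂/z₁)
α = ln(25.2/17.5) / ln(43.1/11.0) = ln(1.4400) / ln(3.9182)
  = 0.36464 / 1.36563 = 0.26702

α ≈ 0.27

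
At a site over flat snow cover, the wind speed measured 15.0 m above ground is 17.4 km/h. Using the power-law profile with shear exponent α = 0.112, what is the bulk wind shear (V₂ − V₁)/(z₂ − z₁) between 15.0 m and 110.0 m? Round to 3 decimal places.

Power law: V₂ = V₁ · (z₂/z₁)^α = 17.4 × (7.3333)^0.112 = 21.7502 km/h
ΔV/Δz = (21.7502 − 17.4)/(110.0 − 15.0) = 4.3502/95.0000 = 0.04579 km/h/m

0.046 km/h/m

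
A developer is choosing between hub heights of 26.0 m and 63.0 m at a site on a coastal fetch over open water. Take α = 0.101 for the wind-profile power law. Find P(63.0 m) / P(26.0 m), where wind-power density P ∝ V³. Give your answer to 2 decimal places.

Speed ratio: V_B/V_A = (z_B/z_A)^α = (63.0/26.0)^0.101 = (2.4231)^0.101 = 1.09351
Power-density ratio: P_B/P_A = (V_B/V_A)³ = (1.09351)³ = 1.30756

1.31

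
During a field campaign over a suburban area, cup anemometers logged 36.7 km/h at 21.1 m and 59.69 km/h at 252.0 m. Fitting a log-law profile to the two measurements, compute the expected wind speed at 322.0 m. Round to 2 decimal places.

61.96 km/h

Log law: V ∝ ln(z/z₀). From the pair, with r = V₁/V₂ = 0.61484,
ln z₀ = (ln z₁ − r·ln z₂)/(1 − r) = (3.0493 − 0.61484×5.5294)/0.38516 = -0.9099 → z₀ = 0.4026 m
V₃ = V₁ · ln(z₃/z₀)/ln(z₁/z₀) = 36.7 × 6.6845/3.9592 = 61.9622 km/h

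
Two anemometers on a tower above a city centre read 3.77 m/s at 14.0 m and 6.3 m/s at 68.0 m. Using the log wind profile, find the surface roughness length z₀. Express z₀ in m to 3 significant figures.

z₀ ≈ 1.33 m

Log law: V(z) ∝ ln(z/z₀). With r = V₁/V₂ = 3.77/6.3 = 0.59841,
r · ln(z₂/z₀) = ln(z₁/z₀) ⇒ ln z₀ = (ln z₁ − r·ln z₂)/(1 − r)
ln z₀ = (2.63906 − 0.59841×4.21951) / 0.40159 = 0.2840
z₀ = exp(0.2840) = 1.328 m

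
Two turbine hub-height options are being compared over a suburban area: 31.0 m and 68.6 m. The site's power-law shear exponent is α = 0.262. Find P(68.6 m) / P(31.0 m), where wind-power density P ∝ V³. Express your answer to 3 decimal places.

1.867

Speed ratio: V_B/V_A = (z_B/z_A)^α = (68.6/31.0)^0.262 = (2.2129)^0.262 = 1.23135
Power-density ratio: P_B/P_A = (V_B/V_A)³ = (1.23135)³ = 1.86698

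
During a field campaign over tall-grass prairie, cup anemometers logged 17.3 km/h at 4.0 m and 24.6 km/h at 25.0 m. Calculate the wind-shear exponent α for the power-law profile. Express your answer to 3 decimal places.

α ≈ 0.192

Power law: V₂/V₁ = (z₂/z₁)^α ⇒ α = ln(V₂/V₁) / ln(z₂/z₁)
α = ln(24.6/17.3) / ln(25.0/4.0) = ln(1.4220) / ln(6.2500)
  = 0.35204 / 1.83258 = 0.19210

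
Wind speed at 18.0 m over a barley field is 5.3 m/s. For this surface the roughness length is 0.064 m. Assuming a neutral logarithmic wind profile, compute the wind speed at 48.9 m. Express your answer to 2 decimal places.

6.24 m/s

Log law: V(z) ∝ ln(z/z₀), so V₂/V₁ = ln(z₂/z₀) / ln(z₁/z₀).
ln(48.9/0.064) = 6.6386, ln(18.0/0.064) = 5.6392
V₂ = 5.3 × 6.6386/5.6392 = 5.3 × 1.1772 = 6.2393 m/s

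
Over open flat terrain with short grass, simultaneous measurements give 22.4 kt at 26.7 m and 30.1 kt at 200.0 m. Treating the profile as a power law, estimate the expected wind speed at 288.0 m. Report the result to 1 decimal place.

First find α: α = ln(V₂/V₁)/ln(z₂/z₁) = ln(30.1/22.4)/ln(200.0/26.7) = 0.29546/2.01365 = 0.1467
Extrapolate from 200.0 m to 288.0 m: V₃ = 30.1 × (288.0/200.0)^0.1467 = 30.1 × 1.0550 = 31.7543 kt

31.8 kt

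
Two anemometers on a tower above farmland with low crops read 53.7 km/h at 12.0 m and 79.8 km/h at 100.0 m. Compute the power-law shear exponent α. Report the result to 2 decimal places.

α ≈ 0.19

Power law: V₂/V₁ = (z₂/z₁)^α ⇒ α = ln(V₂/V₁) / ln(z₂/z₁)
α = ln(79.8/53.7) / ln(100.0/12.0) = ln(1.4860) / ln(8.3333)
  = 0.39611 / 2.12026 = 0.18682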